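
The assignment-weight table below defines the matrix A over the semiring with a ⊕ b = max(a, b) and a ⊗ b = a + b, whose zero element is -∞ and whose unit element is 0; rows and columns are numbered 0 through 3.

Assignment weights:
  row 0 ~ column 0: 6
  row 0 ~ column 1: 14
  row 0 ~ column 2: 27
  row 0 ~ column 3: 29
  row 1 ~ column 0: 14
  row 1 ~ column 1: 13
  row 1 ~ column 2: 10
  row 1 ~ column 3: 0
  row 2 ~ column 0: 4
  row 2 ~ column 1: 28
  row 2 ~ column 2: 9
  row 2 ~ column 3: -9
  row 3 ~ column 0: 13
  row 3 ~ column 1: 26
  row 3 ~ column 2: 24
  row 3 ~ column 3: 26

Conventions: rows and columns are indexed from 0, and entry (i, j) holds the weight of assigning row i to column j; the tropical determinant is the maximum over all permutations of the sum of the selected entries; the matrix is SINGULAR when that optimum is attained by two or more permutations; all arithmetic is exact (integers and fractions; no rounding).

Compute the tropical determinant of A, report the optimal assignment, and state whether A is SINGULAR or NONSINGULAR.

σ = (0, 1, 2, 3): 6 + 13 + 9 + 26 = 54
σ = (0, 1, 3, 2): 6 + 13 + (-9) + 24 = 34
σ = (0, 2, 1, 3): 6 + 10 + 28 + 26 = 70
σ = (0, 2, 3, 1): 6 + 10 + (-9) + 26 = 33
σ = (0, 3, 1, 2): 6 + 0 + 28 + 24 = 58
σ = (0, 3, 2, 1): 6 + 0 + 9 + 26 = 41
σ = (1, 0, 2, 3): 14 + 14 + 9 + 26 = 63
σ = (1, 0, 3, 2): 14 + 14 + (-9) + 24 = 43
σ = (1, 2, 0, 3): 14 + 10 + 4 + 26 = 54
σ = (1, 2, 3, 0): 14 + 10 + (-9) + 13 = 28
σ = (1, 3, 0, 2): 14 + 0 + 4 + 24 = 42
σ = (1, 3, 2, 0): 14 + 0 + 9 + 13 = 36
σ = (2, 0, 1, 3): 27 + 14 + 28 + 26 = 95
σ = (2, 0, 3, 1): 27 + 14 + (-9) + 26 = 58
σ = (2, 1, 0, 3): 27 + 13 + 4 + 26 = 70
σ = (2, 1, 3, 0): 27 + 13 + (-9) + 13 = 44
σ = (2, 3, 0, 1): 27 + 0 + 4 + 26 = 57
σ = (2, 3, 1, 0): 27 + 0 + 28 + 13 = 68
σ = (3, 0, 1, 2): 29 + 14 + 28 + 24 = 95
σ = (3, 0, 2, 1): 29 + 14 + 9 + 26 = 78
σ = (3, 1, 0, 2): 29 + 13 + 4 + 24 = 70
σ = (3, 1, 2, 0): 29 + 13 + 9 + 13 = 64
σ = (3, 2, 0, 1): 29 + 10 + 4 + 26 = 69
σ = (3, 2, 1, 0): 29 + 10 + 28 + 13 = 80
Optimal value attained by: σ = (2, 0, 1, 3).
Answer: det⊕(A) = 95; verdict: SINGULAR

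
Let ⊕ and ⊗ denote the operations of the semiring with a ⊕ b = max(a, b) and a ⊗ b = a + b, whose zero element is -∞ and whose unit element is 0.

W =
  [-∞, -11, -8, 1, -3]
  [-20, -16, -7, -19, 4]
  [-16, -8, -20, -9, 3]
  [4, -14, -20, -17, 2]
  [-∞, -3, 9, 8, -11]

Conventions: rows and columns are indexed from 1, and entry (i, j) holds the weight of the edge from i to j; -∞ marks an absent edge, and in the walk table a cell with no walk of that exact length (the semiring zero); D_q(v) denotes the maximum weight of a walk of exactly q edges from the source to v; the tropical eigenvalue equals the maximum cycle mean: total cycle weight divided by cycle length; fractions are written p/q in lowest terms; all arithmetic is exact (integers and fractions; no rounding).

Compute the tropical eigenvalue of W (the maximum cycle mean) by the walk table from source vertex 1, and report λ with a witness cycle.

q=0: [0, -∞, -∞, -∞, -∞]
q=1: [-∞, -11, -8, 1, -3]
q=2: [5, -6, 6, 5, 3]
q=3: [9, 0, 12, 11, 9]
q=4: [15, 6, 18, 17, 15]
q=5: [21, 12, 24, 23, 21]
Optimal cycle mean attained by: cycle 3->5->3, total 3 + 9, length 2.
Answer: λ = 6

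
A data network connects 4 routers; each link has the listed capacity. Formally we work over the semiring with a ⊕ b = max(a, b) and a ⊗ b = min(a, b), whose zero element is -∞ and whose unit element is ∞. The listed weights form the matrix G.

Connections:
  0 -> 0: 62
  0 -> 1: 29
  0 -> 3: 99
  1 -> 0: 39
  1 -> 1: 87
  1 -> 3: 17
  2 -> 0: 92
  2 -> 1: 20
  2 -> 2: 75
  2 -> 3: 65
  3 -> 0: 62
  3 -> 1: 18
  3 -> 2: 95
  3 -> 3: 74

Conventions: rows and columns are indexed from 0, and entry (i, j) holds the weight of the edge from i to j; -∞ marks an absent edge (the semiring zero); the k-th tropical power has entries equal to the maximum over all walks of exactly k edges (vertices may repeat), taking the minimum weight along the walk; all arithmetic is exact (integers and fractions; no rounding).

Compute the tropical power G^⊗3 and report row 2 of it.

G^⊗2:
  [62, 29, 95, 74]
  [39, 87, 17, 39]
  [75, 29, 75, 92]
  [92, 29, 75, 74]
G^⊗3:
  [92, 29, 75, 74]
  [39, 87, 39, 39]
  [75, 29, 92, 75]
  [75, 29, 75, 92]
Answer: row 2 of G^⊗3 = [75, 29, 92, 75]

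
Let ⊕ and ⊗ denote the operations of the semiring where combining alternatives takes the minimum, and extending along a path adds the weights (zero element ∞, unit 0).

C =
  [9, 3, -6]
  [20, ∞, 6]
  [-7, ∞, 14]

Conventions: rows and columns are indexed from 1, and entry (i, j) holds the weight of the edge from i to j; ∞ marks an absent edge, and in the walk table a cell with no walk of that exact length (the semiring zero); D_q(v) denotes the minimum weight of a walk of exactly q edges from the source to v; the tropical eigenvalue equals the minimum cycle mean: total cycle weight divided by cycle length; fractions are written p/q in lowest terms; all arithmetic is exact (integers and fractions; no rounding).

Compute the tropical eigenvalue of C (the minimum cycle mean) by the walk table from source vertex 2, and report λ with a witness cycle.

q=0: [∞, 0, ∞]
q=1: [20, ∞, 6]
q=2: [-1, 23, 14]
q=3: [7, 2, -7]
Optimal cycle mean attained by: cycle 1->3->1, total (-6) + (-7), length 2.
Answer: λ = -13/2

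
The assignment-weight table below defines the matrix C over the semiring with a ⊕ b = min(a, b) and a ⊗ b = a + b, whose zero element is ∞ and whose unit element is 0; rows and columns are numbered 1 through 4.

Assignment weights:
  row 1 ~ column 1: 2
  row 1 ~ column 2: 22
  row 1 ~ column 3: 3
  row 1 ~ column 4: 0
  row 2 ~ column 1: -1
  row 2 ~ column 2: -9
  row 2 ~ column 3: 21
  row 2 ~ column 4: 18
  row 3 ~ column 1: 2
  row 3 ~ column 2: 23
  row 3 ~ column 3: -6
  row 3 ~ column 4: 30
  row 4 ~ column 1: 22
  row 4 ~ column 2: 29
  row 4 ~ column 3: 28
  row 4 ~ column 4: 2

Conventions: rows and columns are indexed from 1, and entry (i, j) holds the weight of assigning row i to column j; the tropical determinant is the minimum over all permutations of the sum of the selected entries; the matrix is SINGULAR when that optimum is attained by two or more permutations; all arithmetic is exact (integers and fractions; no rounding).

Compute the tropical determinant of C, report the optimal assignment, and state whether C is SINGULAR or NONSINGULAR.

σ = (1, 2, 3, 4): 2 + (-9) + (-6) + 2 = -11
σ = (1, 2, 4, 3): 2 + (-9) + 30 + 28 = 51
σ = (1, 3, 2, 4): 2 + 21 + 23 + 2 = 48
σ = (1, 3, 4, 2): 2 + 21 + 30 + 29 = 82
σ = (1, 4, 2, 3): 2 + 18 + 23 + 28 = 71
σ = (1, 4, 3, 2): 2 + 18 + (-6) + 29 = 43
σ = (2, 1, 3, 4): 22 + (-1) + (-6) + 2 = 17
σ = (2, 1, 4, 3): 22 + (-1) + 30 + 28 = 79
σ = (2, 3, 1, 4): 22 + 21 + 2 + 2 = 47
σ = (2, 3, 4, 1): 22 + 21 + 30 + 22 = 95
σ = (2, 4, 1, 3): 22 + 18 + 2 + 28 = 70
σ = (2, 4, 3, 1): 22 + 18 + (-6) + 22 = 56
σ = (3, 1, 2, 4): 3 + (-1) + 23 + 2 = 27
σ = (3, 1, 4, 2): 3 + (-1) + 30 + 29 = 61
σ = (3, 2, 1, 4): 3 + (-9) + 2 + 2 = -2
σ = (3, 2, 4, 1): 3 + (-9) + 30 + 22 = 46
σ = (3, 4, 1, 2): 3 + 18 + 2 + 29 = 52
σ = (3, 4, 2, 1): 3 + 18 + 23 + 22 = 66
σ = (4, 1, 2, 3): 0 + (-1) + 23 + 28 = 50
σ = (4, 1, 3, 2): 0 + (-1) + (-6) + 29 = 22
σ = (4, 2, 1, 3): 0 + (-9) + 2 + 28 = 21
σ = (4, 2, 3, 1): 0 + (-9) + (-6) + 22 = 7
σ = (4, 3, 1, 2): 0 + 21 + 2 + 29 = 52
σ = (4, 3, 2, 1): 0 + 21 + 23 + 22 = 66
Optimal value attained by: σ = (1, 2, 3, 4).
Answer: det⊕(C) = -11; verdict: NONSINGULAR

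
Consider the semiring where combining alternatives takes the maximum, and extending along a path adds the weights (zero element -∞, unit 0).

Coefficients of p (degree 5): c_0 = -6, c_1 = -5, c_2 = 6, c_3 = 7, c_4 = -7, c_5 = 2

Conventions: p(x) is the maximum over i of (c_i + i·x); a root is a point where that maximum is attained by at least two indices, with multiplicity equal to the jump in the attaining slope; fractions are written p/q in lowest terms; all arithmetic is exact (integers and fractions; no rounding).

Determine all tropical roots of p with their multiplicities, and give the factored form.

hull edge (i=0, c=-6) to (i=2, c=6): slope 6, span 2
hull edge (i=2, c=6) to (i=3, c=7): slope 1, span 1
hull edge (i=3, c=7) to (i=5, c=2): slope -5/2, span 2
Factored form: p(x) = 2 ⊗ (x ⊕ (-6)) ⊗ (x ⊕ (-6)) ⊗ (x ⊕ (-1)) ⊗ (x ⊕ 5/2) ⊗ (x ⊕ 5/2)
Answer: roots = -6 (mult 2), -1 (mult 1), 5/2 (mult 2)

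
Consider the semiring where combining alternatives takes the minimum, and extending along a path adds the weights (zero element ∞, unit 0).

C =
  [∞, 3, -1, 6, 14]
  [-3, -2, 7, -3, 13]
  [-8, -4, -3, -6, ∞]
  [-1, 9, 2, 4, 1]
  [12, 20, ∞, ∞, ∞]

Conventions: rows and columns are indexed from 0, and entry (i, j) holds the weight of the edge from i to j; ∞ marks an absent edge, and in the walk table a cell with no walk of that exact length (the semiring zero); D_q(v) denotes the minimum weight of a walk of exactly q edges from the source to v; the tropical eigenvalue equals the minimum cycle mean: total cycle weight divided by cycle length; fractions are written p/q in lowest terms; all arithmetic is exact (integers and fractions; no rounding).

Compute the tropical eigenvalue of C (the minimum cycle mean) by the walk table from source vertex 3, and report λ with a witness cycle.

q=0: [∞, ∞, ∞, 0, ∞]
q=1: [-1, 9, 2, 4, 1]
q=2: [-6, -2, -2, -4, 5]
q=3: [-10, -6, -7, -8, -3]
q=4: [-15, -11, -11, -13, -7]
q=5: [-19, -15, -16, -17, -12]
Optimal cycle mean attained by: cycle 0->2->0, total (-1) + (-8), length 2.
Answer: λ = -9/2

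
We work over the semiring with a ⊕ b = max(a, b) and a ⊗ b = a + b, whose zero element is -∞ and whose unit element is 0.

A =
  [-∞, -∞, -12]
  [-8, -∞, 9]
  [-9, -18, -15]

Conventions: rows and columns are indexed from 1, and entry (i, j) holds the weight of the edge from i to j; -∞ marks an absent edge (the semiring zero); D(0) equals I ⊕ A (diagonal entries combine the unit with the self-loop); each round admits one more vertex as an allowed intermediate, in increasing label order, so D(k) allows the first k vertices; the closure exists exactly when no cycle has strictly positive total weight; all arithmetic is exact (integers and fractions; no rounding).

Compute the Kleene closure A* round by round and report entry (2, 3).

D(0):
  [0, -∞, -12]
  [-8, 0, 9]
  [-9, -18, 0]
D(1):
  [0, -∞, -12]
  [-8, 0, 9]
  [-9, -18, 0]
D(2):
  [0, -∞, -12]
  [-8, 0, 9]
  [-9, -18, 0]
D(3):
  [0, -30, -12]
  [0, 0, 9]
  [-9, -18, 0]
Answer: A*[2][3] = 9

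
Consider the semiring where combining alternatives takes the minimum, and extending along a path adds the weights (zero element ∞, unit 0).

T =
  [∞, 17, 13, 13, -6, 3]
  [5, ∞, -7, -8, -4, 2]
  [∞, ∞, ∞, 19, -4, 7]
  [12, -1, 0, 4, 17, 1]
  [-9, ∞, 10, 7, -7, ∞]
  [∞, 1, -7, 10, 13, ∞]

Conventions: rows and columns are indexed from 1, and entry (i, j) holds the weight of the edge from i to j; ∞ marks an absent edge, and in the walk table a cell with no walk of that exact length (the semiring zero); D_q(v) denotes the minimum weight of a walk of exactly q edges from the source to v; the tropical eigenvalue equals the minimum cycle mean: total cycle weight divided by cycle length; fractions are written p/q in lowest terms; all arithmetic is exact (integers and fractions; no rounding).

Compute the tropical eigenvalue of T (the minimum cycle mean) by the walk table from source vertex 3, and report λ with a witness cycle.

q=0: [∞, ∞, 0, ∞, ∞, ∞]
q=1: [∞, ∞, ∞, 19, -4, 7]
q=2: [-13, 8, 0, 3, -11, 20]
q=3: [-20, 2, -1, -4, -19, -10]
q=4: [-28, -9, -17, -12, -26, -17]
q=5: [-35, -16, -24, -19, -34, -25]
q=6: [-43, -24, -32, -27, -41, -32]
Optimal cycle mean attained by: cycle 1->5->1, total (-6) + (-9), length 2.
Answer: λ = -15/2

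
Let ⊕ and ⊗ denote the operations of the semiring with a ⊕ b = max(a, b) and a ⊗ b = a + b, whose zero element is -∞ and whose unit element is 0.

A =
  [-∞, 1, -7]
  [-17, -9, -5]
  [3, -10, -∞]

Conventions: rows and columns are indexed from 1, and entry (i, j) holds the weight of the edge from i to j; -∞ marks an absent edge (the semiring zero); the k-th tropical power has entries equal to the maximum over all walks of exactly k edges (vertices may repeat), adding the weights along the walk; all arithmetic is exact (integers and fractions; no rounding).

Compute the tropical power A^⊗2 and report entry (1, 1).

A^⊗2:
  [-4, -8, -4]
  [-2, -15, -14]
  [-27, 4, -4]
Key observation: the optimum is the walk 1->3->1, with weight (-7) + 3 = -4.
Optimal value attained by: walk 1->3->1.
Answer: (A^⊗2)[1][1] = -4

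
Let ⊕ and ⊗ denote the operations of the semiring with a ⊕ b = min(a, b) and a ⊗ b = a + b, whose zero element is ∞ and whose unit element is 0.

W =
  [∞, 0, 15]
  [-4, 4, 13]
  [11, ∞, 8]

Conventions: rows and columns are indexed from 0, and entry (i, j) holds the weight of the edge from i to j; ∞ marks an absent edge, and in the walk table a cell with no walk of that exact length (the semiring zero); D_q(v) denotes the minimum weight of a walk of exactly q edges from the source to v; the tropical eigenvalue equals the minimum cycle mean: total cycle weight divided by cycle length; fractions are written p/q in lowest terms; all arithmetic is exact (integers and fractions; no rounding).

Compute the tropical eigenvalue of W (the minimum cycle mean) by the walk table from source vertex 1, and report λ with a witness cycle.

q=0: [∞, 0, ∞]
q=1: [-4, 4, 13]
q=2: [0, -4, 11]
q=3: [-8, 0, 9]
Optimal cycle mean attained by: cycle 0->1->0, total 0 + (-4), length 2.
Answer: λ = -2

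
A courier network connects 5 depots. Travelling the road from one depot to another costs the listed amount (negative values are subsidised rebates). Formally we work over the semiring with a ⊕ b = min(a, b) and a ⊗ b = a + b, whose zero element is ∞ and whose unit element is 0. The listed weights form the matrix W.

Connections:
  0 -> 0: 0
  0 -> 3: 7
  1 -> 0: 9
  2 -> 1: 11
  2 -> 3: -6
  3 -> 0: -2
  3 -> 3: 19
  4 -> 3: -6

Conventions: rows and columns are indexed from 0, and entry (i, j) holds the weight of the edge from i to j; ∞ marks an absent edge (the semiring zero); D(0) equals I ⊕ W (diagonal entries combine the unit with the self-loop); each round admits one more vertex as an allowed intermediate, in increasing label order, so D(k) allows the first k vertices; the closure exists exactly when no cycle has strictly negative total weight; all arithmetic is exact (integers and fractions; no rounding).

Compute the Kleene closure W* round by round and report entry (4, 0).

D(0):
  [0, ∞, ∞, 7, ∞]
  [9, 0, ∞, ∞, ∞]
  [∞, 11, 0, -6, ∞]
  [-2, ∞, ∞, 0, ∞]
  [∞, ∞, ∞, -6, 0]
D(1):
  [0, ∞, ∞, 7, ∞]
  [9, 0, ∞, 16, ∞]
  [∞, 11, 0, -6, ∞]
  [-2, ∞, ∞, 0, ∞]
  [∞, ∞, ∞, -6, 0]
D(2):
  [0, ∞, ∞, 7, ∞]
  [9, 0, ∞, 16, ∞]
  [20, 11, 0, -6, ∞]
  [-2, ∞, ∞, 0, ∞]
  [∞, ∞, ∞, -6, 0]
D(3):
  [0, ∞, ∞, 7, ∞]
  [9, 0, ∞, 16, ∞]
  [20, 11, 0, -6, ∞]
  [-2, ∞, ∞, 0, ∞]
  [∞, ∞, ∞, -6, 0]
D(4):
  [0, ∞, ∞, 7, ∞]
  [9, 0, ∞, 16, ∞]
  [-8, 11, 0, -6, ∞]
  [-2, ∞, ∞, 0, ∞]
  [-8, ∞, ∞, -6, 0]
D(5):
  [0, ∞, ∞, 7, ∞]
  [9, 0, ∞, 16, ∞]
  [-8, 11, 0, -6, ∞]
  [-2, ∞, ∞, 0, ∞]
  [-8, ∞, ∞, -6, 0]
Answer: W*[4][0] = -8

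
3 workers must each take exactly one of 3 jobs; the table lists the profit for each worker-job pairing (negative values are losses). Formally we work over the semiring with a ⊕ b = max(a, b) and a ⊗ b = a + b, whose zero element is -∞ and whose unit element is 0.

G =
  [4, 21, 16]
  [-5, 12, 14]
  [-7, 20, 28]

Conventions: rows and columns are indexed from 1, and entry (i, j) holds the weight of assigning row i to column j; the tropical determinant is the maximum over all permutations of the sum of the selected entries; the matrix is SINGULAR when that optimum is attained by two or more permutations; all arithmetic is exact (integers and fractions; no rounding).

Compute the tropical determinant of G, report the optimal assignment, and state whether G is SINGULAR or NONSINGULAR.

σ = (1, 2, 3): 4 + 12 + 28 = 44
σ = (1, 3, 2): 4 + 14 + 20 = 38
σ = (2, 1, 3): 21 + (-5) + 28 = 44
σ = (2, 3, 1): 21 + 14 + (-7) = 28
σ = (3, 1, 2): 16 + (-5) + 20 = 31
σ = (3, 2, 1): 16 + 12 + (-7) = 21
Optimal value attained by: σ = (1, 2, 3).
Answer: det⊕(G) = 44; verdict: SINGULAR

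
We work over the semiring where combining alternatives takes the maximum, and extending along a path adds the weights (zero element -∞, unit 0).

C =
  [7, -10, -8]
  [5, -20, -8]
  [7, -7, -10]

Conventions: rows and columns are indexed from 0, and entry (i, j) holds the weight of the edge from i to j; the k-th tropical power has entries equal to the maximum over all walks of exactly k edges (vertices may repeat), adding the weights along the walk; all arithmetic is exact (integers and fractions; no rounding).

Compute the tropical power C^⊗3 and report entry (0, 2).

C^⊗2:
  [14, -3, -1]
  [12, -5, -3]
  [14, -3, -1]
C^⊗3:
  [21, 4, 6]
  [19, 2, 4]
  [21, 4, 6]
Key observation: the optimum is the walk 0->0->0->2, with weight 7 + 7 + (-8) = 6.
Optimal value attained by: walk 0->0->0->2.
Answer: (C^⊗3)[0][2] = 6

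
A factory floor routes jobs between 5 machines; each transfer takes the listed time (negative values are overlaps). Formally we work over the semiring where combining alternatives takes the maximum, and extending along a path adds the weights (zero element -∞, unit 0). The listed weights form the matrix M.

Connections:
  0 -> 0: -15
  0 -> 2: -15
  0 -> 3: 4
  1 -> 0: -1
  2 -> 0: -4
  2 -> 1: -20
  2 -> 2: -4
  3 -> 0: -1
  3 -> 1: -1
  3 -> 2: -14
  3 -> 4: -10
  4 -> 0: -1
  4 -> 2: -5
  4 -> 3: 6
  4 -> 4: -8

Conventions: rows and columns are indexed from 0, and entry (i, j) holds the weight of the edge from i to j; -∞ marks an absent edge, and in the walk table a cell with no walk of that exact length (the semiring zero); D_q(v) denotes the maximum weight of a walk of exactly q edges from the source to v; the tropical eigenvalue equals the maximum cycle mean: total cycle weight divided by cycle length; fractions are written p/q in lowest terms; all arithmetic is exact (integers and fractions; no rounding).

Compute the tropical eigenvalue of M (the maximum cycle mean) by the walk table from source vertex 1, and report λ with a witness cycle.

q=0: [-∞, 0, -∞, -∞, -∞]
q=1: [-1, -∞, -∞, -∞, -∞]
q=2: [-16, -∞, -16, 3, -∞]
q=3: [2, 2, -11, -12, -7]
q=4: [1, -13, -12, 6, -15]
q=5: [5, 5, -8, 5, -4]
Optimal cycle mean attained by: cycle 0->3->0, total 4 + (-1), length 2.
Answer: λ = 3/2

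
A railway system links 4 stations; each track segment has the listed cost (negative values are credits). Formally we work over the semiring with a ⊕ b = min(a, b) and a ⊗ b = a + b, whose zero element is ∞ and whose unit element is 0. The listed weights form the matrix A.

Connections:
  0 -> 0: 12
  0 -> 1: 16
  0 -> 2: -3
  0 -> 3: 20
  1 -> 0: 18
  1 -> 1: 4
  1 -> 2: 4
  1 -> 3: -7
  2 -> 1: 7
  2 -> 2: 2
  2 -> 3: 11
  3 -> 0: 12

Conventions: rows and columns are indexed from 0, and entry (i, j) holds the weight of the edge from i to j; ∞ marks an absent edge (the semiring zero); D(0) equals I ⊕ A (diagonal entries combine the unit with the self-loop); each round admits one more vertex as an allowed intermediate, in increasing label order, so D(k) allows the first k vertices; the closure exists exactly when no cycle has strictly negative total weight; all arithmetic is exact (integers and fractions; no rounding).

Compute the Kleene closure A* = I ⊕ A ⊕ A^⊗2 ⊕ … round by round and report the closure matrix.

D(0):
  [0, 16, -3, 20]
  [18, 0, 4, -7]
  [∞, 7, 0, 11]
  [12, ∞, ∞, 0]
D(1):
  [0, 16, -3, 20]
  [18, 0, 4, -7]
  [∞, 7, 0, 11]
  [12, 28, 9, 0]
D(2):
  [0, 16, -3, 9]
  [18, 0, 4, -7]
  [25, 7, 0, 0]
  [12, 28, 9, 0]
D(3):
  [0, 4, -3, -3]
  [18, 0, 4, -7]
  [25, 7, 0, 0]
  [12, 16, 9, 0]
D(4):
  [0, 4, -3, -3]
  [5, 0, 2, -7]
  [12, 7, 0, 0]
  [12, 16, 9, 0]
Answer: A* = [[0, 4, -3, -3], [5, 0, 2, -7], [12, 7, 0, 0], [12, 16, 9, 0]]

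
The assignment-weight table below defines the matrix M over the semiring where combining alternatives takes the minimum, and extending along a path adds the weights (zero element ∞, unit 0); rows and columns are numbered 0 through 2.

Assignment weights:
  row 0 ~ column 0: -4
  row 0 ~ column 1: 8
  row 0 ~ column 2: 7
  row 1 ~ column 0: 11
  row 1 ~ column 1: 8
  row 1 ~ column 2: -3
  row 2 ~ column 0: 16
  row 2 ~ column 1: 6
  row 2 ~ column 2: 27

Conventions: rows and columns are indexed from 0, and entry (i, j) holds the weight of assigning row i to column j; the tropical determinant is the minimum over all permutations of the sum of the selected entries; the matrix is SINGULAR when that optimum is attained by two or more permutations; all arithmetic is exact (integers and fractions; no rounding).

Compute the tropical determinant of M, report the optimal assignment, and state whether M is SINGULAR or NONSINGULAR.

σ = (0, 1, 2): (-4) + 8 + 27 = 31
σ = (0, 2, 1): (-4) + (-3) + 6 = -1
σ = (1, 0, 2): 8 + 11 + 27 = 46
σ = (1, 2, 0): 8 + (-3) + 16 = 21
σ = (2, 0, 1): 7 + 11 + 6 = 24
σ = (2, 1, 0): 7 + 8 + 16 = 31
Optimal value attained by: σ = (0, 2, 1).
Answer: det⊕(M) = -1; verdict: NONSINGULAR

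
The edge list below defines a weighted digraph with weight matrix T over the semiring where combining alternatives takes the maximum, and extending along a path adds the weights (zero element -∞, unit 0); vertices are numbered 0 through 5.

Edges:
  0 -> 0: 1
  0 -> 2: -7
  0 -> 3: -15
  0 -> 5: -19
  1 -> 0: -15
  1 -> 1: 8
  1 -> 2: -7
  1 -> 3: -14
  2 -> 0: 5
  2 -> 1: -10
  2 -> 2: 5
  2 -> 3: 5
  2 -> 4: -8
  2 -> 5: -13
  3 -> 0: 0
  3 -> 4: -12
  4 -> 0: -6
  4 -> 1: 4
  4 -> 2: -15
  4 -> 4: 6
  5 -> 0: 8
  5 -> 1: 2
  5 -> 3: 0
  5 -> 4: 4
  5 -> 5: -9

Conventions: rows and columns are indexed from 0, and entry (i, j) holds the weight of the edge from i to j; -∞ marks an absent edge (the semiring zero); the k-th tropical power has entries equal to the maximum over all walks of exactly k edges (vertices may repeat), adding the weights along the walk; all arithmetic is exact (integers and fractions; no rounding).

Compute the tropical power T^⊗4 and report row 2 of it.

T^⊗2:
  [2, -17, -2, -2, -15, -18]
  [-2, 16, 1, -2, -15, -20]
  [10, -2, 10, 10, -2, -8]
  [1, -8, -7, -15, -6, -19]
  [0, 12, -3, -10, 12, -25]
  [9, 10, 1, -7, 10, -11]
T^⊗3:
  [3, -9, 3, 3, -9, -15]
  [6, 24, 9, 6, -7, -12]
  [15, 6, 15, 15, 4, -3]
  [2, 0, -2, -2, 0, -18]
  [6, 20, 5, 2, 18, -16]
  [10, 18, 6, 6, 16, -10]
T^⊗4:
  [8, -1, 8, 8, -3, -10]
  [14, 32, 17, 14, 1, -4]
  [20, 14, 20, 20, 10, 2]
  [3, 8, 3, 3, 6, -15]
  [12, 28, 13, 10, 24, -8]
  [11, 26, 11, 11, 22, -7]
Answer: row 2 of T^⊗4 = [20, 14, 20, 20, 10, 2]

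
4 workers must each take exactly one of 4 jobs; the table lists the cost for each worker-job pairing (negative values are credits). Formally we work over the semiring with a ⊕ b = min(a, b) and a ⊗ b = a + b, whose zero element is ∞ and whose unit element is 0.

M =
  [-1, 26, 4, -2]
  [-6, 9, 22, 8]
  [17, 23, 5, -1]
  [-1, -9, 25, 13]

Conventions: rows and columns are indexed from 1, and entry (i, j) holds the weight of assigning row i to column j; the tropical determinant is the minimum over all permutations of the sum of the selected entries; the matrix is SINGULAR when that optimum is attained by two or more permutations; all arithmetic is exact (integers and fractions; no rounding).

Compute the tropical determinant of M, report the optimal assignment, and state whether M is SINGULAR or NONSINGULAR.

σ = (1, 2, 3, 4): (-1) + 9 + 5 + 13 = 26
σ = (1, 2, 4, 3): (-1) + 9 + (-1) + 25 = 32
σ = (1, 3, 2, 4): (-1) + 22 + 23 + 13 = 57
σ = (1, 3, 4, 2): (-1) + 22 + (-1) + (-9) = 11
σ = (1, 4, 2, 3): (-1) + 8 + 23 + 25 = 55
σ = (1, 4, 3, 2): (-1) + 8 + 5 + (-9) = 3
σ = (2, 1, 3, 4): 26 + (-6) + 5 + 13 = 38
σ = (2, 1, 4, 3): 26 + (-6) + (-1) + 25 = 44
σ = (2, 3, 1, 4): 26 + 22 + 17 + 13 = 78
σ = (2, 3, 4, 1): 26 + 22 + (-1) + (-1) = 46
σ = (2, 4, 1, 3): 26 + 8 + 17 + 25 = 76
σ = (2, 4, 3, 1): 26 + 8 + 5 + (-1) = 38
σ = (3, 1, 2, 4): 4 + (-6) + 23 + 13 = 34
σ = (3, 1, 4, 2): 4 + (-6) + (-1) + (-9) = -12
σ = (3, 2, 1, 4): 4 + 9 + 17 + 13 = 43
σ = (3, 2, 4, 1): 4 + 9 + (-1) + (-1) = 11
σ = (3, 4, 1, 2): 4 + 8 + 17 + (-9) = 20
σ = (3, 4, 2, 1): 4 + 8 + 23 + (-1) = 34
σ = (4, 1, 2, 3): (-2) + (-6) + 23 + 25 = 40
σ = (4, 1, 3, 2): (-2) + (-6) + 5 + (-9) = -12
σ = (4, 2, 1, 3): (-2) + 9 + 17 + 25 = 49
σ = (4, 2, 3, 1): (-2) + 9 + 5 + (-1) = 11
σ = (4, 3, 1, 2): (-2) + 22 + 17 + (-9) = 28
σ = (4, 3, 2, 1): (-2) + 22 + 23 + (-1) = 42
Optimal value attained by: σ = (3, 1, 4, 2).
Answer: det⊕(M) = -12; verdict: SINGULAR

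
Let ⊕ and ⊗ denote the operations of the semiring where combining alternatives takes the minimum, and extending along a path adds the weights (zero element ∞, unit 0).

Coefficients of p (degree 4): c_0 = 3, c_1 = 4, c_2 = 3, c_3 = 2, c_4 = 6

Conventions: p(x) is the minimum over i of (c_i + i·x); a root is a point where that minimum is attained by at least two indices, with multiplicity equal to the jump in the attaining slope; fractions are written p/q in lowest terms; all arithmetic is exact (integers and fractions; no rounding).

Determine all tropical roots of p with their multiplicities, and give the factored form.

hull edge (i=0, c=3) to (i=3, c=2): slope -1/3, span 3
hull edge (i=3, c=2) to (i=4, c=6): slope 4, span 1
Factored form: p(x) = 6 ⊗ (x ⊕ (-4)) ⊗ (x ⊕ 1/3) ⊗ (x ⊕ 1/3) ⊗ (x ⊕ 1/3)
Answer: roots = -4 (mult 1), 1/3 (mult 3)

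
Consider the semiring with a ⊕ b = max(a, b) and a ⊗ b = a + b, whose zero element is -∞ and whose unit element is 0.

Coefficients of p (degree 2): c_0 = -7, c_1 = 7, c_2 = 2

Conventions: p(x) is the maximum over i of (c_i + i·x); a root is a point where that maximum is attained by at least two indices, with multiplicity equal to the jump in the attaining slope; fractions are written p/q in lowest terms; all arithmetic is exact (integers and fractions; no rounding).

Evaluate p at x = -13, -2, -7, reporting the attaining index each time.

p(-13) = max(-7+0·(-13)=-7, 7+1·(-13)=-6, 2+2·(-13)=-24) = -6 (attained by i=1)
p(-2) = max(-7+0·(-2)=-7, 7+1·(-2)=5, 2+2·(-2)=-2) = 5 (attained by i=1)
p(-7) = max(-7+0·(-7)=-7, 7+1·(-7)=0, 2+2·(-7)=-12) = 0 (attained by i=1)
Answer: p(-13) = -6; p(-2) = 5; p(-7) = 0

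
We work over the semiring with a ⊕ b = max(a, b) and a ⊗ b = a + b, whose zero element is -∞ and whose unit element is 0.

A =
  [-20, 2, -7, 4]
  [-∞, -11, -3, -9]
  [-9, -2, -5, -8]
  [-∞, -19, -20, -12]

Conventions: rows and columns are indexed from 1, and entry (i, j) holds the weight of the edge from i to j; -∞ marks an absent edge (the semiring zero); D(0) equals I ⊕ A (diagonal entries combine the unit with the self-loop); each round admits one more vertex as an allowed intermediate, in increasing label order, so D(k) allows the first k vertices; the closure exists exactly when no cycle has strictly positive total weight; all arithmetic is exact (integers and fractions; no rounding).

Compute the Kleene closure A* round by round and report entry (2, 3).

D(0):
  [0, 2, -7, 4]
  [-∞, 0, -3, -9]
  [-9, -2, 0, -8]
  [-∞, -19, -20, 0]
D(1):
  [0, 2, -7, 4]
  [-∞, 0, -3, -9]
  [-9, -2, 0, -5]
  [-∞, -19, -20, 0]
D(2):
  [0, 2, -1, 4]
  [-∞, 0, -3, -9]
  [-9, -2, 0, -5]
  [-∞, -19, -20, 0]
D(3):
  [0, 2, -1, 4]
  [-12, 0, -3, -8]
  [-9, -2, 0, -5]
  [-29, -19, -20, 0]
D(4):
  [0, 2, -1, 4]
  [-12, 0, -3, -8]
  [-9, -2, 0, -5]
  [-29, -19, -20, 0]
Answer: A*[2][3] = -3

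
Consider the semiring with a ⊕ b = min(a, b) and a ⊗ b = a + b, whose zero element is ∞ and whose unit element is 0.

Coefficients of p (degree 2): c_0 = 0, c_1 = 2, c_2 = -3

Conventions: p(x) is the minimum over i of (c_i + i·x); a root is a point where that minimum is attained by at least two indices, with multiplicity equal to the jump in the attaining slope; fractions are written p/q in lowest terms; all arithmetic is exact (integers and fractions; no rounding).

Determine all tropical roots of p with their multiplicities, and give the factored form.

hull edge (i=0, c=0) to (i=2, c=-3): slope -3/2, span 2
Factored form: p(x) = -3 ⊗ (x ⊕ 3/2) ⊗ (x ⊕ 3/2)
Answer: roots = 3/2 (mult 2)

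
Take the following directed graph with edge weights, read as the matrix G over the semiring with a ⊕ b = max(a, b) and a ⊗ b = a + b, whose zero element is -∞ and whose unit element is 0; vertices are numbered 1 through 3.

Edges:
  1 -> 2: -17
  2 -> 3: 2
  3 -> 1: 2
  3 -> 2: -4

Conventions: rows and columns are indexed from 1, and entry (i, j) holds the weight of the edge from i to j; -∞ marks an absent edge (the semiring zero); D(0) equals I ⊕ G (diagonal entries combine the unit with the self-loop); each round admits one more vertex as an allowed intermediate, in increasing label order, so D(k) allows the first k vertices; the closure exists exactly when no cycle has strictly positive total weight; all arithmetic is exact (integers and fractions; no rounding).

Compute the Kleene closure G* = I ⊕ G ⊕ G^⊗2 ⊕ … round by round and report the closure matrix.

D(0):
  [0, -17, -∞]
  [-∞, 0, 2]
  [2, -4, 0]
D(1):
  [0, -17, -∞]
  [-∞, 0, 2]
  [2, -4, 0]
D(2):
  [0, -17, -15]
  [-∞, 0, 2]
  [2, -4, 0]
D(3):
  [0, -17, -15]
  [4, 0, 2]
  [2, -4, 0]
Answer: G* = [[0, -17, -15], [4, 0, 2], [2, -4, 0]]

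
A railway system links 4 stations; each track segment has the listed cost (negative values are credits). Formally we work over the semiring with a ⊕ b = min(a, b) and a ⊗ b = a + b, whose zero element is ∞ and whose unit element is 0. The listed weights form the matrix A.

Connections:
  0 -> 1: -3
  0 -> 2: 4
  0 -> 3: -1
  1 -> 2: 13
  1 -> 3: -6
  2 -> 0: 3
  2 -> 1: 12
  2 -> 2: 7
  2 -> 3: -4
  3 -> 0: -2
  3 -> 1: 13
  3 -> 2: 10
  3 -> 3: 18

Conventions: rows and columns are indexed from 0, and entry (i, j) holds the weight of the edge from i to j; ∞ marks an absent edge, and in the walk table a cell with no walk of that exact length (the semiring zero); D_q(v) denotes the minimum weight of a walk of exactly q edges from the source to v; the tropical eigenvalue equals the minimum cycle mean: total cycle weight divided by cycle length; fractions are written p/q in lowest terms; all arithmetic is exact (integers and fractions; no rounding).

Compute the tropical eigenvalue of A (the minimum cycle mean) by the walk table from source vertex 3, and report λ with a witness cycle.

q=0: [∞, ∞, ∞, 0]
q=1: [-2, 13, 10, 18]
q=2: [13, -5, 2, -3]
q=3: [-5, 10, 7, -11]
q=4: [-13, -8, -1, -6]
Optimal cycle mean attained by: cycle 0->1->3->0, total (-3) + (-6) + (-2), length 3.
Answer: λ = -11/3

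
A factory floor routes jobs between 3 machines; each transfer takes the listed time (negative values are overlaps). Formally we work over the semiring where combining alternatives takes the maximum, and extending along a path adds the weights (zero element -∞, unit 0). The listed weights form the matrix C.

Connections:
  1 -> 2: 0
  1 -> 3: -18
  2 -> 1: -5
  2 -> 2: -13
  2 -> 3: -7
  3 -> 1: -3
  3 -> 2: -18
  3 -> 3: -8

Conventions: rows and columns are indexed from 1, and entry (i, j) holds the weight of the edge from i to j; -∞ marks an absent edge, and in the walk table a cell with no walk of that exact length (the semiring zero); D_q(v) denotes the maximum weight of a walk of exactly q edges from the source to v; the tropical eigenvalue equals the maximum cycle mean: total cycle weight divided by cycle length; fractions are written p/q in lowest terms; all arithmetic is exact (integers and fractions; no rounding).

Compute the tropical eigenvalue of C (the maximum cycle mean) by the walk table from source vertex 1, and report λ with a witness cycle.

q=0: [0, -∞, -∞]
q=1: [-∞, 0, -18]
q=2: [-5, -13, -7]
q=3: [-10, -5, -15]
Optimal cycle mean attained by: cycle 1->2->1, total 0 + (-5), length 2.
Answer: λ = -5/2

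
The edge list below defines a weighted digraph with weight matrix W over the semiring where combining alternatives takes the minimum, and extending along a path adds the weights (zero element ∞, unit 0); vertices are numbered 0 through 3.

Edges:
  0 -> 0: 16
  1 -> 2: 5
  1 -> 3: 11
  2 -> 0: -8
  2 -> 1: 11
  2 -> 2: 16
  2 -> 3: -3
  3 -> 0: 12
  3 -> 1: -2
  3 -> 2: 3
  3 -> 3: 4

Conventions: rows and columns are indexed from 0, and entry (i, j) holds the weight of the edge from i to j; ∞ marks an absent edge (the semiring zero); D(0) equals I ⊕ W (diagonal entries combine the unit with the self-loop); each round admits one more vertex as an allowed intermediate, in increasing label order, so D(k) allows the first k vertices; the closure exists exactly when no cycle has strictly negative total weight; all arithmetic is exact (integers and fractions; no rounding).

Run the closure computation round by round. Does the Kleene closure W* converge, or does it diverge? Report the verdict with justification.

D(0):
  [0, ∞, ∞, ∞]
  [∞, 0, 5, 11]
  [-8, 11, 0, -3]
  [12, -2, 3, 0]
D(1):
  [0, ∞, ∞, ∞]
  [∞, 0, 5, 11]
  [-8, 11, 0, -3]
  [12, -2, 3, 0]
D(2):
  [0, ∞, ∞, ∞]
  [∞, 0, 5, 11]
  [-8, 11, 0, -3]
  [12, -2, 3, 0]
D(3):
  [0, ∞, ∞, ∞]
  [-3, 0, 5, 2]
  [-8, 11, 0, -3]
  [-5, -2, 3, 0]
D(4):
  [0, ∞, ∞, ∞]
  [-3, 0, 5, 2]
  [-8, -5, 0, -3]
  [-5, -2, 3, 0]
Key observation: every diagonal entry stays at the unit through all rounds, so no improving cycle exists.
Answer: CONVERGES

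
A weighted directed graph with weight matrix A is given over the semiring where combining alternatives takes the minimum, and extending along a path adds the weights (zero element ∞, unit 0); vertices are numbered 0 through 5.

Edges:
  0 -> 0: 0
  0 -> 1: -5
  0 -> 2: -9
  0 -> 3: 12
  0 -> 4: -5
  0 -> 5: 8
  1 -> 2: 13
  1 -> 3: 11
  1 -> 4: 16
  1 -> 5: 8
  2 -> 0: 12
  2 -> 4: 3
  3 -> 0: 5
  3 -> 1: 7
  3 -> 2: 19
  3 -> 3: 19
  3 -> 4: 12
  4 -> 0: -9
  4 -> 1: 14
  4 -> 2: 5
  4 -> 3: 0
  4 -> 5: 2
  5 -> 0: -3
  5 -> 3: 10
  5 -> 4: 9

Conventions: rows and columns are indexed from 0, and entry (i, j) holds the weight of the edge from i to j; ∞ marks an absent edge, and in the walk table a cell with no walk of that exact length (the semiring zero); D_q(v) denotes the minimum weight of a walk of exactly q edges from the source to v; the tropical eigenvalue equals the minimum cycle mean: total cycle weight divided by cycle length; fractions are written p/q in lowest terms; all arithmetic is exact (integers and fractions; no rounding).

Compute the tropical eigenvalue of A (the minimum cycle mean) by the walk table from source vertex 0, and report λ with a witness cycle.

q=0: [0, ∞, ∞, ∞, ∞, ∞]
q=1: [0, -5, -9, 12, -5, 8]
q=2: [-14, -5, -9, -5, -6, -3]
q=3: [-15, -19, -23, -6, -19, -6]
q=4: [-28, -20, -24, -19, -20, -17]
q=5: [-29, -33, -37, -20, -33, -20]
q=6: [-42, -34, -38, -33, -34, -31]
Optimal cycle mean attained by: cycle 0->4->0, total (-5) + (-9), length 2.
Answer: λ = -7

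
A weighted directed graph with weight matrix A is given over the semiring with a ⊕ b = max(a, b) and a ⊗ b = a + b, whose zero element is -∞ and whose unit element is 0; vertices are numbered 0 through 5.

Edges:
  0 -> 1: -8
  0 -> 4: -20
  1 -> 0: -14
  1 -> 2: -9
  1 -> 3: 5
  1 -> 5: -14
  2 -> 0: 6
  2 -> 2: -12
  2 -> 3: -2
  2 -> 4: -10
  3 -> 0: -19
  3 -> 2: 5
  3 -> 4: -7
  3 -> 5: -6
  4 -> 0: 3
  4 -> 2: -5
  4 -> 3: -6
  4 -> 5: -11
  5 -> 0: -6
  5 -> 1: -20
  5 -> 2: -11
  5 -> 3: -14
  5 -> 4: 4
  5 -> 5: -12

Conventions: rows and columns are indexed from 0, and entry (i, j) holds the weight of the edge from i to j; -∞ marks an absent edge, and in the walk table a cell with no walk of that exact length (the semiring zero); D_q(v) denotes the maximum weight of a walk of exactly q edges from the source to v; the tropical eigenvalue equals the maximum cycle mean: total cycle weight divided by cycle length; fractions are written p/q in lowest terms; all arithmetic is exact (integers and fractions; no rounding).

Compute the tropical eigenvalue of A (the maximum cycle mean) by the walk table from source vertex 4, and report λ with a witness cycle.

q=0: [-∞, -∞, -∞, -∞, 0, -∞]
q=1: [3, -∞, -5, -6, -∞, -11]
q=2: [1, -5, -1, -7, -7, -12]
q=3: [5, -7, -2, 0, -8, -13]
q=4: [4, -3, 5, -2, -7, -6]
q=5: [11, -4, 3, 3, -2, -8]
q=6: [9, 3, 8, 1, -4, -3]
Optimal cycle mean attained by: cycle 0->1->3->2->0, total (-8) + 5 + 5 + 6, length 4.
Answer: λ = 2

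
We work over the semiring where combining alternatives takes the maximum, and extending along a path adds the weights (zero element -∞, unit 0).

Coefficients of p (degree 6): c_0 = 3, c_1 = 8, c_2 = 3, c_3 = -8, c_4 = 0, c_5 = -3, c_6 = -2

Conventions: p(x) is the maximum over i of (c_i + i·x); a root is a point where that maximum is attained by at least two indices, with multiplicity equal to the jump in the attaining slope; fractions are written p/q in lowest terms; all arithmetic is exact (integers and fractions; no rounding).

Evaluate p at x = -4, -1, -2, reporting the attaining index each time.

p(-4) = max(3+0·(-4)=3, 8+1·(-4)=4, 3+2·(-4)=-5, -8+3·(-4)=-20, 0+4·(-4)=-16, -3+5·(-4)=-23, -2+6·(-4)=-26) = 4 (attained by i=1)
p(-1) = max(3+0·(-1)=3, 8+1·(-1)=7, 3+2·(-1)=1, -8+3·(-1)=-11, 0+4·(-1)=-4, -3+5·(-1)=-8, -2+6·(-1)=-8) = 7 (attained by i=1)
p(-2) = max(3+0·(-2)=3, 8+1·(-2)=6, 3+2·(-2)=-1, -8+3·(-2)=-14, 0+4·(-2)=-8, -3+5·(-2)=-13, -2+6·(-2)=-14) = 6 (attained by i=1)
Answer: p(-4) = 4; p(-1) = 7; p(-2) = 6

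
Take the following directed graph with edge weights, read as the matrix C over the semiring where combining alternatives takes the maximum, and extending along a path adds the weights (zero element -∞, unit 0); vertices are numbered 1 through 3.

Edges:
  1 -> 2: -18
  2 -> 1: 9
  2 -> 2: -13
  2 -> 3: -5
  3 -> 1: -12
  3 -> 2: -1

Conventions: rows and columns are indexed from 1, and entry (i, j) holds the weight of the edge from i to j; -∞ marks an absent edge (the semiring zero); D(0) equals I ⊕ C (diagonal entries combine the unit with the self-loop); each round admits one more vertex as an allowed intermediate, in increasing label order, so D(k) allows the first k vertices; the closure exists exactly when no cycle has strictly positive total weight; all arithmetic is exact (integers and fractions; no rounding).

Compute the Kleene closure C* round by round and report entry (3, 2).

D(0):
  [0, -18, -∞]
  [9, 0, -5]
  [-12, -1, 0]
D(1):
  [0, -18, -∞]
  [9, 0, -5]
  [-12, -1, 0]
D(2):
  [0, -18, -23]
  [9, 0, -5]
  [8, -1, 0]
D(3):
  [0, -18, -23]
  [9, 0, -5]
  [8, -1, 0]
Answer: C*[3][2] = -1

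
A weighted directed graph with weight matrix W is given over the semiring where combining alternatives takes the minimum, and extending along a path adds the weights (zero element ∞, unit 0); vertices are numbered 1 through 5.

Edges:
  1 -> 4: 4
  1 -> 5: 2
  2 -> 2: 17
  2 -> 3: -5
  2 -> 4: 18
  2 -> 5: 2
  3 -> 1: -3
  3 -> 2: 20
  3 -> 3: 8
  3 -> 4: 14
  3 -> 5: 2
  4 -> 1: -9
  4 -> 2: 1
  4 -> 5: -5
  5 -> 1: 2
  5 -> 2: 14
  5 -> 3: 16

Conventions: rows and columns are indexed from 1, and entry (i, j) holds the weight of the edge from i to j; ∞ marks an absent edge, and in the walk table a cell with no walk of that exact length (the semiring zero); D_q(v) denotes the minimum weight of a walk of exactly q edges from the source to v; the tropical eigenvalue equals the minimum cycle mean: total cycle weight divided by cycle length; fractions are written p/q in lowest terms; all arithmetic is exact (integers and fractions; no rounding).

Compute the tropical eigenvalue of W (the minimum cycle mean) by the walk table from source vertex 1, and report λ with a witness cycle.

q=0: [0, ∞, ∞, ∞, ∞]
q=1: [∞, ∞, ∞, 4, 2]
q=2: [-5, 5, 18, ∞, -1]
q=3: [1, 13, 0, -1, -3]
q=4: [-10, 0, 8, 5, -6]
q=5: [-4, 6, -5, -6, -8]
Optimal cycle mean attained by: cycle 1->4->1, total 4 + (-9), length 2.
Answer: λ = -5/2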